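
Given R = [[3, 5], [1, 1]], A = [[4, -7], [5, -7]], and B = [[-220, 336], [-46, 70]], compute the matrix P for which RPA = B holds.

P = [[0, -1], [-4, -5]]

Isolating P: multiply by R⁻¹ from the left and A⁻¹ from the right, so P = R⁻¹BA⁻¹.
det R = -2, so R⁻¹ = [[-1/2, 5/2], [1/2, -3/2]].
det A = 7; the adjugate gives A⁻¹ = [[-1, 1], [-5/7, 4/7]].
R⁻¹B = [[-5, 7], [-41, 63]].
P = (R⁻¹B)A⁻¹ = [[0, -1], [-4, -5]].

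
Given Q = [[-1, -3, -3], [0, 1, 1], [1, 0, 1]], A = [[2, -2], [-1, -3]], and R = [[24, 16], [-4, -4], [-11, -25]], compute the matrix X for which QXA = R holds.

X = Q⁻¹RA⁻¹ (apply Q⁻¹ on the left and A⁻¹ on the right).
det Q = -1, so Q⁻¹ = [[-1, -3, 0], [-1, -2, -1], [1, 3, 1]].
det A = -8, so A⁻¹ = [[3/8, -1/4], [-1/8, -1/4]].
Q⁻¹R = [[-12, -4], [-5, 17], [1, -21]].
X = (Q⁻¹R)A⁻¹ = [[-4, 4], [-4, -3], [3, 5]].

X = [[-4, 4], [-4, -3], [3, 5]]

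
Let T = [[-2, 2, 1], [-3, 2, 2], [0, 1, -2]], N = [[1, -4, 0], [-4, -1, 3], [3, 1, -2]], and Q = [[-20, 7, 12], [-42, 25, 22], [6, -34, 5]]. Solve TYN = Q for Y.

Y = [[3, -2, 5], [3, 1, 5], [-3, -4, -3]]

Left-multiply by T⁻¹ and right-multiply by N⁻¹: Y = T⁻¹QN⁻¹.
det T = -3, so T⁻¹ = [[2, -5/3, -2/3], [2, -4/3, -1/3], [1, -2/3, -2/3]].
det N = -5; the adjugate gives N⁻¹ = [[1/5, 8/5, 12/5], [-1/5, 2/5, 3/5], [1/5, 13/5, 17/5]].
T⁻¹Q = [[26, -5, -16], [14, -8, -7], [4, 13, -6]].
Y = (T⁻¹Q)N⁻¹ = [[3, -2, 5], [3, 1, 5], [-3, -4, -3]].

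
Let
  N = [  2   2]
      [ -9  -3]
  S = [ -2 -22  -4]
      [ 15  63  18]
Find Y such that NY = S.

Y = [[-2, -5, -2], [1, -6, 0]]

N is on the left of Y, so left-multiply by N⁻¹: Y = N⁻¹S.
N has determinant 12; N⁻¹ = [[-1/4, -1/6], [3/4, 1/6]].
Y = N⁻¹S = [[-1/4, -1/6], [3/4, 1/6]] · [[-2, -22, -4], [15, 63, 18]] = [[-2, -5, -2], [1, -6, 0]].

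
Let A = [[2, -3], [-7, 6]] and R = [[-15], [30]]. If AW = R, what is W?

W = [[0], [5]]

Since A multiplies W on the left, W = A⁻¹R.
det A = -9, so A⁻¹ = [[-2/3, -1/3], [-7/9, -2/9]].
W = A⁻¹R = [[-2/3, -1/3], [-7/9, -2/9]] · [[-15], [30]] = [[0], [5]].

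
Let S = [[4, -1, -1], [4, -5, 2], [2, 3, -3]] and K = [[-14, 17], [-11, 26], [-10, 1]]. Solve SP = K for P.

S is on the left of P, so left-multiply by S⁻¹: P = S⁻¹K.
det S = -2, so S⁻¹ = [[-9/2, 3, 7/2], [-8, 5, 6], [-11, 7, 8]].
P = S⁻¹K = [[-9/2, 3, 7/2], [-8, 5, 6], [-11, 7, 8]] · [[-14, 17], [-11, 26], [-10, 1]] = [[-5, 5], [-3, 0], [-3, 3]].

P = [[-5, 5], [-3, 0], [-3, 3]]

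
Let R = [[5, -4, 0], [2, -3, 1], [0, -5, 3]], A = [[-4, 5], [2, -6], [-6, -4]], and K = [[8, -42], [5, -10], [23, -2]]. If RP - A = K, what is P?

P = [[0, -5], [-1, 3], [4, 3]]

RP = K + A = [[4, -37], [7, -16], [17, -6]].
R is on the left of P, so left-multiply by R⁻¹: P = R⁻¹(K + A).
R has determinant 4; R⁻¹ = [[-1, 3, -1], [-3/2, 15/4, -5/4], [-5/2, 25/4, -7/4]].
P = R⁻¹(K + A) = [[0, -5], [-1, 3], [4, 3]].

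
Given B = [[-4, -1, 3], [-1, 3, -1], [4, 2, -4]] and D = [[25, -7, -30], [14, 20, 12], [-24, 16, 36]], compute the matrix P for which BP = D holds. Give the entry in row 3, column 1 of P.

Left-multiplying both sides by B⁻¹ gives P = B⁻¹D.
det B = 6, so B⁻¹ = [[-5/3, 1/3, -4/3], [-4/3, 2/3, -7/6], [-7/3, 2/3, -13/6]].
P = B⁻¹D = [[-5/3, 1/3, -4/3], [-4/3, 2/3, -7/6], [-7/3, 2/3, -13/6]] · [[25, -7, -30], [14, 20, 12], [-24, 16, 36]] = [[-5, -3, 6], [4, 4, 6], [3, -5, 0]].

3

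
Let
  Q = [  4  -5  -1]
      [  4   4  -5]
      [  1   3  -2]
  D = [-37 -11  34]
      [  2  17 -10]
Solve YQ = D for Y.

Right-multiplying both sides by Q⁻¹ gives Y = DQ⁻¹.
Q has determinant 5; Q⁻¹ = [[7/5, -13/5, 29/5], [3/5, -7/5, 16/5], [8/5, -17/5, 36/5]].
Y = DQ⁻¹ = [[-37, -11, 34], [2, 17, -10]] · [[7/5, -13/5, 29/5], [3/5, -7/5, 16/5], [8/5, -17/5, 36/5]] = [[-4, -4, -5], [-3, 5, -6]].

Y = [[-4, -4, -5], [-3, 5, -6]]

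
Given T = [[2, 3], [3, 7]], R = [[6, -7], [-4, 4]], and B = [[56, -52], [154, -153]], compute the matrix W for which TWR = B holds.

W = T⁻¹BR⁻¹ (apply T⁻¹ on the left and R⁻¹ on the right).
T has determinant 5; T⁻¹ = [[7/5, -3/5], [-3/5, 2/5]].
det R = -4; the adjugate gives R⁻¹ = [[-1, -7/4], [-1, -3/2]].
T⁻¹B = [[-14, 19], [28, -30]].
W = (T⁻¹B)R⁻¹ = [[-5, -4], [2, -4]].

W = [[-5, -4], [2, -4]]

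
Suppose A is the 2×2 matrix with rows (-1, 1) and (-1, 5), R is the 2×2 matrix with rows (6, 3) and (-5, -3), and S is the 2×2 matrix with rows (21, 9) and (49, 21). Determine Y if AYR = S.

Left-multiply by A⁻¹ and right-multiply by R⁻¹: Y = A⁻¹SR⁻¹.
det A = -4; the adjugate gives A⁻¹ = [[-5/4, 1/4], [-1/4, 1/4]].
det R = -3, so R⁻¹ = [[1, 1], [-5/3, -2]].
A⁻¹S = [[-14, -6], [7, 3]].
Y = (A⁻¹S)R⁻¹ = [[-4, -2], [2, 1]].

Y = [[-4, -2], [2, 1]]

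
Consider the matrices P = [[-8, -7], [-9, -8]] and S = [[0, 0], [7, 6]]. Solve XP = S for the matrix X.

X = [[0, 0], [-2, 1]]

Since P sits to the right of X, X = SP⁻¹.
det P = 1, so P⁻¹ = [[-8, 7], [9, -8]].
X = SP⁻¹ = [[0, 0], [7, 6]] · [[-8, 7], [9, -8]] = [[0, 0], [-2, 1]].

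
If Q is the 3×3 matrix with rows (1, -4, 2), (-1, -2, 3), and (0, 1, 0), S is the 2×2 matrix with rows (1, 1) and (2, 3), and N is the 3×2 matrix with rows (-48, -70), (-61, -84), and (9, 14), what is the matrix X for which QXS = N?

X = Q⁻¹NS⁻¹ (apply Q⁻¹ on the left and S⁻¹ on the right).
det Q = -5, so Q⁻¹ = [[3/5, -2/5, 8/5], [0, 0, 1], [1/5, 1/5, 6/5]].
det S = 1, so S⁻¹ = [[3, -1], [-2, 1]].
Q⁻¹N = [[10, 14], [9, 14], [-11, -14]].
X = (Q⁻¹N)S⁻¹ = [[2, 4], [-1, 5], [-5, -3]].

X = [[2, 4], [-1, 5], [-5, -3]]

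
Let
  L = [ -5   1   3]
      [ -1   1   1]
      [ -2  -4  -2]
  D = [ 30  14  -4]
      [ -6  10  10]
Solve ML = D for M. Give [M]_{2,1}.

2

L is on the right of M, so right-multiply by L⁻¹: M = DL⁻¹.
det L = 4, so L⁻¹ = [[1/2, -5/2, -1/2], [-1, 4, 1/2], [3/2, -11/2, -1]].
M = DL⁻¹ = [[30, 14, -4], [-6, 10, 10]] · [[1/2, -5/2, -1/2], [-1, 4, 1/2], [3/2, -11/2, -1]] = [[-5, 3, -4], [2, 0, -2]].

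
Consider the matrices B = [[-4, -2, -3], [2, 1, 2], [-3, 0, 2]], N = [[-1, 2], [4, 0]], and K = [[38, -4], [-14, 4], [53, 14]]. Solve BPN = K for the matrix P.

P = [[-1, -3], [0, -3], [2, 3]]

Isolating P: multiply by B⁻¹ from the left and N⁻¹ from the right, so P = B⁻¹KN⁻¹.
det B = 3; the adjugate gives B⁻¹ = [[2/3, 4/3, -1/3], [-10/3, -17/3, 2/3], [1, 2, 0]].
det N = -8, so N⁻¹ = [[0, 1/4], [1/2, 1/8]].
B⁻¹K = [[-11, -2], [-12, 0], [10, 4]].
P = (B⁻¹K)N⁻¹ = [[-1, -3], [0, -3], [2, 3]].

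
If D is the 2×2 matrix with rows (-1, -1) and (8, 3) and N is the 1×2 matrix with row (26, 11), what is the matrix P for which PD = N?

P = [[-2, 3]]

D is on the right of P, so right-multiply by D⁻¹: P = ND⁻¹.
det D = 5, so D⁻¹ = [[3/5, 1/5], [-8/5, -1/5]].
P = ND⁻¹ = [[26, 11]] · [[3/5, 1/5], [-8/5, -1/5]] = [[-2, 3]].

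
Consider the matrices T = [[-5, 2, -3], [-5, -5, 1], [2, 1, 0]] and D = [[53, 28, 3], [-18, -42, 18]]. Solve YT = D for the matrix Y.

Y = [[-3, -6, 4], [-4, 6, -4]]

Since T sits to the right of Y, Y = DT⁻¹.
T has determinant -6; T⁻¹ = [[1/6, 1/2, 13/6], [-1/3, -1, -10/3], [-5/6, -3/2, -35/6]].
Y = DT⁻¹ = [[53, 28, 3], [-18, -42, 18]] · [[1/6, 1/2, 13/6], [-1/3, -1, -10/3], [-5/6, -3/2, -35/6]] = [[-3, -6, 4], [-4, 6, -4]].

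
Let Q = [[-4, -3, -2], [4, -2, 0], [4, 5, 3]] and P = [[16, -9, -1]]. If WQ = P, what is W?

W = [[-4, 3, -3]]

Right-multiplying both sides by Q⁻¹ gives W = PQ⁻¹.
det Q = 4; the adjugate gives Q⁻¹ = [[-3/2, -1/4, -1], [-3, -1, -2], [7, 2, 5]].
W = PQ⁻¹ = [[16, -9, -1]] · [[-3/2, -1/4, -1], [-3, -1, -2], [7, 2, 5]] = [[-4, 3, -3]].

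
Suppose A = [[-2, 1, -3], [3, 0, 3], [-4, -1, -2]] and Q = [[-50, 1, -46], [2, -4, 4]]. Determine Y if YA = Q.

Right-multiplying both sides by A⁻¹ gives Y = QA⁻¹.
det A = -3, so A⁻¹ = [[-1, -5/3, -1], [2, 8/3, 1], [1, 2, 1]].
Y = QA⁻¹ = [[-50, 1, -46], [2, -4, 4]] · [[-1, -5/3, -1], [2, 8/3, 1], [1, 2, 1]] = [[6, -6, 5], [-6, -6, -2]].

Y = [[6, -6, 5], [-6, -6, -2]]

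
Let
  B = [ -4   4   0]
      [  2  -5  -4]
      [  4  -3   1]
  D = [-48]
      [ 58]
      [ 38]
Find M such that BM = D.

Since B multiplies M on the left, M = B⁻¹D.
det B = -4, so B⁻¹ = [[17/4, 1, 4], [9/2, 1, 4], [-7/2, -1, -3]].
M = B⁻¹D = [[17/4, 1, 4], [9/2, 1, 4], [-7/2, -1, -3]] · [[-48], [58], [38]] = [[6], [-6], [-4]].

M = [[6], [-6], [-4]]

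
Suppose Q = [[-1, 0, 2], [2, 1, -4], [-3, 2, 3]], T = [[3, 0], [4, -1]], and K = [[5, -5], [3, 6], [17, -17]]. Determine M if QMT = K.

Left-multiply by Q⁻¹ and right-multiply by T⁻¹: M = Q⁻¹KT⁻¹.
det Q = 3; the adjugate gives Q⁻¹ = [[11/3, 4/3, -2/3], [2, 1, 0], [7/3, 2/3, -1/3]].
det T = -3; the adjugate gives T⁻¹ = [[1/3, 0], [4/3, -1]].
Q⁻¹K = [[11, 1], [13, -4], [8, -2]].
M = (Q⁻¹K)T⁻¹ = [[5, -1], [-1, 4], [0, 2]].

M = [[5, -1], [-1, 4], [0, 2]]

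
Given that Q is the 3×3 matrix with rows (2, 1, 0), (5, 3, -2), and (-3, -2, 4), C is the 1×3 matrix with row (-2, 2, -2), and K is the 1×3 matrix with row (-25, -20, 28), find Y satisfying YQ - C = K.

Y = [[5, -5, 4]]

YQ = K + C = [[-27, -18, 26]].
Since Q sits to the right of Y, Y = (K + C)Q⁻¹.
det Q = 2, so Q⁻¹ = [[4, -2, -1], [-7, 4, 2], [-1/2, 1/2, 1/2]].
Y = (K + C)Q⁻¹ = [[5, -5, 4]].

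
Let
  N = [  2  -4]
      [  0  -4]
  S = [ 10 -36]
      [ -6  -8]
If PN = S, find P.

P = [[5, 4], [-3, 5]]

N is on the right of P, so right-multiply by N⁻¹: P = SN⁻¹.
N has determinant -8; N⁻¹ = [[1/2, -1/2], [0, -1/4]].
P = SN⁻¹ = [[10, -36], [-6, -8]] · [[1/2, -1/2], [0, -1/4]] = [[5, 4], [-3, 5]].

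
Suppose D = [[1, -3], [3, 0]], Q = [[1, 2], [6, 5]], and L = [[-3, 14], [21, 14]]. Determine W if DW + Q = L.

DW = L − Q = [[-4, 12], [15, 9]].
Left-multiplying both sides by D⁻¹ gives W = D⁻¹(L − Q).
D has determinant 9; D⁻¹ = [[0, 1/3], [-1/3, 1/9]].
W = D⁻¹(L − Q) = [[5, 3], [3, -3]].

W = [[5, 3], [3, -3]]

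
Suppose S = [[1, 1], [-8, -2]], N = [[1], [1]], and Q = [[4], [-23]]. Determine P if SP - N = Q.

P = [[2], [3]]

SP = Q + N = [[5], [-22]].
Since S multiplies P on the left, P = S⁻¹(Q + N).
det S = 6, so S⁻¹ = [[-1/3, -1/6], [4/3, 1/6]].
P = S⁻¹(Q + N) = [[2], [3]].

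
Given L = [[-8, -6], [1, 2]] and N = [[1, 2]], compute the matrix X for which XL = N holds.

Since L sits to the right of X, X = NL⁻¹.
det L = -10, so L⁻¹ = [[-1/5, -3/5], [1/10, 4/5]].
X = NL⁻¹ = [[1, 2]] · [[-1/5, -3/5], [1/10, 4/5]] = [[0, 1]].

X = [[0, 1]]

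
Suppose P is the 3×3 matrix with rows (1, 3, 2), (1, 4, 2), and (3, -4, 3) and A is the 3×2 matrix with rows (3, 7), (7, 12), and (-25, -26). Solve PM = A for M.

Left-multiplying both sides by P⁻¹ gives M = P⁻¹A.
det P = -3; the adjugate gives P⁻¹ = [[-20/3, 17/3, 2/3], [-1, 1, 0], [16/3, -13/3, -1/3]].
M = P⁻¹A = [[-20/3, 17/3, 2/3], [-1, 1, 0], [16/3, -13/3, -1/3]] · [[3, 7], [7, 12], [-25, -26]] = [[3, 4], [4, 5], [-6, -6]].

M = [[3, 4], [4, 5], [-6, -6]]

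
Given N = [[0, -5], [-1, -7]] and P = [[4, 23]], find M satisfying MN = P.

M = [[1, -4]]

Right-multiplying both sides by N⁻¹ gives M = PN⁻¹.
det N = -5; the adjugate gives N⁻¹ = [[7/5, -1], [-1/5, 0]].
M = PN⁻¹ = [[4, 23]] · [[7/5, -1], [-1/5, 0]] = [[1, -4]].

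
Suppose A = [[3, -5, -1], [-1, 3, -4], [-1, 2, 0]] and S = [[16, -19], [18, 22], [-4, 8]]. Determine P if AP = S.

P = [[0, -4], [-2, 2], [-6, -3]]

Left-multiplying both sides by A⁻¹ gives P = A⁻¹S.
det A = 3; the adjugate gives A⁻¹ = [[8/3, -2/3, 23/3], [4/3, -1/3, 13/3], [1/3, -1/3, 4/3]].
P = A⁻¹S = [[8/3, -2/3, 23/3], [4/3, -1/3, 13/3], [1/3, -1/3, 4/3]] · [[16, -19], [18, 22], [-4, 8]] = [[0, -4], [-2, 2], [-6, -3]].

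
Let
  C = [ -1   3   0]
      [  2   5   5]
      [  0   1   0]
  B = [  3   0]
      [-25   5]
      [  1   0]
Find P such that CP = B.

P = [[0, 0], [1, 0], [-6, 1]]

C is on the left of P, so left-multiply by C⁻¹: P = C⁻¹B.
C has determinant 5; C⁻¹ = [[-1, 0, 3], [0, 0, 1], [2/5, 1/5, -11/5]].
P = C⁻¹B = [[-1, 0, 3], [0, 0, 1], [2/5, 1/5, -11/5]] · [[3, 0], [-25, 5], [1, 0]] = [[0, 0], [1, 0], [-6, 1]].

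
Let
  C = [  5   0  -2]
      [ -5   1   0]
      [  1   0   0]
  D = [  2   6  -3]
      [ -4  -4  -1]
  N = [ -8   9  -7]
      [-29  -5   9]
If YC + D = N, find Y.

YC = N − D = [[-10, 3, -4], [-25, -1, 10]].
C is on the right of Y, so right-multiply by C⁻¹: Y = (N − D)C⁻¹.
det C = 2, so C⁻¹ = [[0, 0, 1], [0, 1, 5], [-1/2, 0, 5/2]].
Y = (N − D)C⁻¹ = [[2, 3, -5], [-5, -1, -5]].

Y = [[2, 3, -5], [-5, -1, -5]]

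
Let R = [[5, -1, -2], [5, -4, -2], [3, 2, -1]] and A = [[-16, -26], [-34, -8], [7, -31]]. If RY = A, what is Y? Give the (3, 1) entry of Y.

5

R is on the left of Y, so left-multiply by R⁻¹: Y = R⁻¹A.
R has determinant -3; R⁻¹ = [[-8/3, 5/3, 2], [1/3, -1/3, 0], [-22/3, 13/3, 5]].
Y = R⁻¹A = [[-8/3, 5/3, 2], [1/3, -1/3, 0], [-22/3, 13/3, 5]] · [[-16, -26], [-34, -8], [7, -31]] = [[0, -6], [6, -6], [5, 1]].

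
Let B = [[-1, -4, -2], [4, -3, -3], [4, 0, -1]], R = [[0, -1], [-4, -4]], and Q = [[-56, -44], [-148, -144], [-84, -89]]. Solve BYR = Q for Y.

Y = [[2, 4], [1, -2], [3, -5]]

Isolating Y: multiply by B⁻¹ from the left and R⁻¹ from the right, so Y = B⁻¹QR⁻¹.
B has determinant 5; B⁻¹ = [[3/5, -4/5, 6/5], [-8/5, 9/5, -11/5], [12/5, -16/5, 19/5]].
det R = -4, so R⁻¹ = [[1, -1/4], [-1, 0]].
B⁻¹Q = [[-16, -18], [8, 7], [20, 17]].
Y = (B⁻¹Q)R⁻¹ = [[2, 4], [1, -2], [3, -5]].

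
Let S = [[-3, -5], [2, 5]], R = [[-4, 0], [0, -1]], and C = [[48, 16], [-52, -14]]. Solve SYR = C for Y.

Isolating Y: multiply by S⁻¹ from the left and R⁻¹ from the right, so Y = S⁻¹CR⁻¹.
det S = -5; the adjugate gives S⁻¹ = [[-1, -1], [2/5, 3/5]].
R has determinant 4; R⁻¹ = [[-1/4, 0], [0, -1]].
S⁻¹C = [[4, -2], [-12, -2]].
Y = (S⁻¹C)R⁻¹ = [[-1, 2], [3, 2]].

Y = [[-1, 2], [3, 2]]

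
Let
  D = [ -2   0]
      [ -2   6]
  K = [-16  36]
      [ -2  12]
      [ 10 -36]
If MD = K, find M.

M = [[2, 6], [-1, 2], [1, -6]]

Right-multiplying both sides by D⁻¹ gives M = KD⁻¹.
det D = -12; the adjugate gives D⁻¹ = [[-1/2, 0], [-1/6, 1/6]].
M = KD⁻¹ = [[-16, 36], [-2, 12], [10, -36]] · [[-1/2, 0], [-1/6, 1/6]] = [[2, 6], [-1, 2], [1, -6]].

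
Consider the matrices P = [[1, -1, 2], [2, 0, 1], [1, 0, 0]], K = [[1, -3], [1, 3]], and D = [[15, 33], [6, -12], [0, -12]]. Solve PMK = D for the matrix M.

M = [[2, -2], [2, -5], [1, 5]]

Isolating M: multiply by P⁻¹ from the left and K⁻¹ from the right, so M = P⁻¹DK⁻¹.
det P = -1; the adjugate gives P⁻¹ = [[0, 0, 1], [-1, 2, -3], [0, 1, -2]].
det K = 6; the adjugate gives K⁻¹ = [[1/2, 1/2], [-1/6, 1/6]].
P⁻¹D = [[0, -12], [-3, -21], [6, 12]].
M = (P⁻¹D)K⁻¹ = [[2, -2], [2, -5], [1, 5]].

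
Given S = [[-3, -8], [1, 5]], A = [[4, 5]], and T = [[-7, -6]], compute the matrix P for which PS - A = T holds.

PS = T + A = [[-3, -1]].
Since S sits to the right of P, P = (T + A)S⁻¹.
S has determinant -7; S⁻¹ = [[-5/7, -8/7], [1/7, 3/7]].
P = (T + A)S⁻¹ = [[2, 3]].

P = [[2, 3]]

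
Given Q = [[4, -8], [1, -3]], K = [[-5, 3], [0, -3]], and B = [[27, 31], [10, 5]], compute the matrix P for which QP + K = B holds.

P = [[4, 5], [-2, -1]]

QP = B − K = [[32, 28], [10, 8]].
Q is on the left of P, so left-multiply by Q⁻¹: P = Q⁻¹(B − K).
Q has determinant -4; Q⁻¹ = [[3/4, -2], [1/4, -1]].
P = Q⁻¹(B − K) = [[4, 5], [-2, -1]].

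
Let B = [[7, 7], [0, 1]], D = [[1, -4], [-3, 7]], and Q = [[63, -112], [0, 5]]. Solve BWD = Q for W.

W = [[0, -3], [-3, -1]]

W = B⁻¹QD⁻¹ (apply B⁻¹ on the left and D⁻¹ on the right).
B has determinant 7; B⁻¹ = [[1/7, -1], [0, 1]].
det D = -5, so D⁻¹ = [[-7/5, -4/5], [-3/5, -1/5]].
B⁻¹Q = [[9, -21], [0, 5]].
W = (B⁻¹Q)D⁻¹ = [[0, -3], [-3, -1]].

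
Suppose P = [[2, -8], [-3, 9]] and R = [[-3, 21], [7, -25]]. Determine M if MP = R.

Right-multiplying both sides by P⁻¹ gives M = RP⁻¹.
det P = -6, so P⁻¹ = [[-3/2, -4/3], [-1/2, -1/3]].
M = RP⁻¹ = [[-3, 21], [7, -25]] · [[-3/2, -4/3], [-1/2, -1/3]] = [[-6, -3], [2, -1]].

M = [[-6, -3], [2, -1]]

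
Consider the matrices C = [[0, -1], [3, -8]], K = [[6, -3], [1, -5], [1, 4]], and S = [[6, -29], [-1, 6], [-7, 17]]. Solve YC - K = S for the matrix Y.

Y = [[0, 4], [-1, 0], [-5, -2]]

YC = S + K = [[12, -32], [0, 1], [-6, 21]].
C is on the right of Y, so right-multiply by C⁻¹: Y = (S + K)C⁻¹.
det C = 3; the adjugate gives C⁻¹ = [[-8/3, 1/3], [-1, 0]].
Y = (S + K)C⁻¹ = [[0, 4], [-1, 0], [-5, -2]].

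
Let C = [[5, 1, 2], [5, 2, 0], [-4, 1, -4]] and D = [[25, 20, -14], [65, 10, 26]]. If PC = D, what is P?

P = [[3, 6, 5], [3, 6, -5]]

C is on the right of P, so right-multiply by C⁻¹: P = DC⁻¹.
det C = 6; the adjugate gives C⁻¹ = [[-4/3, 1, -2/3], [10/3, -2, 5/3], [13/6, -3/2, 5/6]].
P = DC⁻¹ = [[25, 20, -14], [65, 10, 26]] · [[-4/3, 1, -2/3], [10/3, -2, 5/3], [13/6, -3/2, 5/6]] = [[3, 6, 5], [3, 6, -5]].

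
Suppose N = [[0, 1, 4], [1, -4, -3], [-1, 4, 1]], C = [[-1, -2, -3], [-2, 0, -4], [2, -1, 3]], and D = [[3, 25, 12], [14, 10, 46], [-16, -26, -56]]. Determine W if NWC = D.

W = N⁻¹DC⁻¹ (apply N⁻¹ on the left and C⁻¹ on the right).
det N = 2, so N⁻¹ = [[4, 15/2, 13/2], [1, 2, 2], [0, -1/2, -1/2]].
det C = 2, so C⁻¹ = [[-2, 9/2, 4], [-1, 3/2, 1], [1, -5/2, -2]].
N⁻¹D = [[13, 6, 29], [-1, -7, -8], [1, 8, 5]].
W = (N⁻¹D)C⁻¹ = [[-3, -5, 0], [1, 5, 5], [-5, 4, 2]].

W = [[-3, -5, 0], [1, 5, 5], [-5, 4, 2]]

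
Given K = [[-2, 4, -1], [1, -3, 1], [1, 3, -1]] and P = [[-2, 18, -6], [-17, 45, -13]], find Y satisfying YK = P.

Y = [[0, -4, 2], [6, -6, 1]]

Right-multiplying both sides by K⁻¹ gives Y = PK⁻¹.
K has determinant 2; K⁻¹ = [[0, 1/2, 1/2], [1, 3/2, 1/2], [3, 5, 1]].
Y = PK⁻¹ = [[-2, 18, -6], [-17, 45, -13]] · [[0, 1/2, 1/2], [1, 3/2, 1/2], [3, 5, 1]] = [[0, -4, 2], [6, -6, 1]].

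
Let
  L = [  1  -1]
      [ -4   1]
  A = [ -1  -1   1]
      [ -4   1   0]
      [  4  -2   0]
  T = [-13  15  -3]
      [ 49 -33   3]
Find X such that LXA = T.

Isolating X: multiply by L⁻¹ from the left and A⁻¹ from the right, so X = L⁻¹TA⁻¹.
L has determinant -3; L⁻¹ = [[-1/3, -1/3], [-4/3, -1/3]].
det A = 4, so A⁻¹ = [[0, -1/2, -1/4], [0, -1, -1], [1, -3/2, -5/4]].
L⁻¹T = [[-12, 6, 0], [1, -9, 3]].
X = (L⁻¹T)A⁻¹ = [[0, 0, -3], [3, 4, 5]].

X = [[0, 0, -3], [3, 4, 5]]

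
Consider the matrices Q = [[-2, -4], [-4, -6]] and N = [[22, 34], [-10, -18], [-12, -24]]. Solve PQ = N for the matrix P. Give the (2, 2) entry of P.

1

Since Q sits to the right of P, P = NQ⁻¹.
det Q = -4; the adjugate gives Q⁻¹ = [[3/2, -1], [-1, 1/2]].
P = NQ⁻¹ = [[22, 34], [-10, -18], [-12, -24]] · [[3/2, -1], [-1, 1/2]] = [[-1, -5], [3, 1], [6, 0]].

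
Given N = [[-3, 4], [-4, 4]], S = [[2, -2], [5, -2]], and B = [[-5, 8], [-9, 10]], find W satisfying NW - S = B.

NW = B + S = [[-3, 6], [-4, 8]].
Since N multiplies W on the left, W = N⁻¹(B + S).
N has determinant 4; N⁻¹ = [[1, -1], [1, -3/4]].
W = N⁻¹(B + S) = [[1, -2], [0, 0]].

W = [[1, -2], [0, 0]]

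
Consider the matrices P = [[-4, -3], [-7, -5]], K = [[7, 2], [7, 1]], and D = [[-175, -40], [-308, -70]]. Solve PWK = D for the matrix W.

Left-multiply by P⁻¹ and right-multiply by K⁻¹: W = P⁻¹DK⁻¹.
det P = -1, so P⁻¹ = [[5, -3], [-7, 4]].
det K = -7, so K⁻¹ = [[-1/7, 2/7], [1, -1]].
P⁻¹D = [[49, 10], [-7, 0]].
W = (P⁻¹D)K⁻¹ = [[3, 4], [1, -2]].

W = [[3, 4], [1, -2]]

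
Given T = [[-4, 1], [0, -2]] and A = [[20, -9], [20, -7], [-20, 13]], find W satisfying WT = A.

Since T sits to the right of W, W = AT⁻¹.
T has determinant 8; T⁻¹ = [[-1/4, -1/8], [0, -1/2]].
W = AT⁻¹ = [[20, -9], [20, -7], [-20, 13]] · [[-1/4, -1/8], [0, -1/2]] = [[-5, 2], [-5, 1], [5, -4]].

W = [[-5, 2], [-5, 1], [5, -4]]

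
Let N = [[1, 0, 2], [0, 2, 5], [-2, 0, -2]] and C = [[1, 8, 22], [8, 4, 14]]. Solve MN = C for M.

M = [[1, 4, 0], [-4, 2, -6]]

N is on the right of M, so right-multiply by N⁻¹: M = CN⁻¹.
det N = 4, so N⁻¹ = [[-1, 0, -1], [-5/2, 1/2, -5/4], [1, 0, 1/2]].
M = CN⁻¹ = [[1, 8, 22], [8, 4, 14]] · [[-1, 0, -1], [-5/2, 1/2, -5/4], [1, 0, 1/2]] = [[1, 4, 0], [-4, 2, -6]].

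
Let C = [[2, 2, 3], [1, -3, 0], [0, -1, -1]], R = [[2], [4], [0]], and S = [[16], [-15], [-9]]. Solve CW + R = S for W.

W = [[-4], [5], [4]]

CW = S − R = [[14], [-19], [-9]].
Since C multiplies W on the left, W = C⁻¹(S − R).
C has determinant 5; C⁻¹ = [[3/5, -1/5, 9/5], [1/5, -2/5, 3/5], [-1/5, 2/5, -8/5]].
W = C⁻¹(S − R) = [[-4], [5], [4]].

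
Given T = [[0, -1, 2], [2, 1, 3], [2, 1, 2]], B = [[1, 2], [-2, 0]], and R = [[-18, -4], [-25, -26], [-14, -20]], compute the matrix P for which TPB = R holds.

Left-multiply by T⁻¹ and right-multiply by B⁻¹: P = T⁻¹RB⁻¹.
det T = -2, so T⁻¹ = [[1/2, -2, 5/2], [-1, 2, -2], [0, 1, -1]].
det B = 4; the adjugate gives B⁻¹ = [[0, -1/2], [1/2, 1/4]].
T⁻¹R = [[6, 0], [-4, -8], [-11, -6]].
P = (T⁻¹R)B⁻¹ = [[0, -3], [-4, 0], [-3, 4]].

P = [[0, -3], [-4, 0], [-3, 4]]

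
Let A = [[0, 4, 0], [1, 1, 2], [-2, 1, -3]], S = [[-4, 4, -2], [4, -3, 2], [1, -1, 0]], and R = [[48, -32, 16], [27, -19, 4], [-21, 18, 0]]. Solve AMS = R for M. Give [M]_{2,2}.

Left-multiply by A⁻¹ and right-multiply by S⁻¹: M = A⁻¹RS⁻¹.
det A = -4, so A⁻¹ = [[5/4, -3, -2], [1/4, 0, 0], [-3/4, 2, 1]].
det S = 2; the adjugate gives S⁻¹ = [[1, 1, 1], [1, 1, 0], [-1/2, 0, -2]].
A⁻¹R = [[21, -19, 8], [12, -8, 4], [-3, 4, -4]].
M = (A⁻¹R)S⁻¹ = [[-2, 2, 5], [2, 4, 4], [3, 1, 5]].

4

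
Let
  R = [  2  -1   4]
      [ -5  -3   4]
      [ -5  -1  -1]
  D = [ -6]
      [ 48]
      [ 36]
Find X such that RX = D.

Since R multiplies X on the left, X = R⁻¹D.
det R = -1; the adjugate gives R⁻¹ = [[-7, 5, -8], [25, -18, 28], [10, -7, 11]].
X = R⁻¹D = [[-7, 5, -8], [25, -18, 28], [10, -7, 11]] · [[-6], [48], [36]] = [[-6], [-6], [0]].

X = [[-6], [-6], [0]]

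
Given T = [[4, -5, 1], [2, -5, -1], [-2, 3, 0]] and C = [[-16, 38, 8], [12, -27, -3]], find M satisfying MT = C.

M = [[2, -6, 6], [3, 6, 6]]

T is on the right of M, so right-multiply by T⁻¹: M = CT⁻¹.
det T = -2, so T⁻¹ = [[-3/2, -3/2, -5], [-1, -1, -3], [2, 1, 5]].
M = CT⁻¹ = [[-16, 38, 8], [12, -27, -3]] · [[-3/2, -3/2, -5], [-1, -1, -3], [2, 1, 5]] = [[2, -6, 6], [3, 6, 6]].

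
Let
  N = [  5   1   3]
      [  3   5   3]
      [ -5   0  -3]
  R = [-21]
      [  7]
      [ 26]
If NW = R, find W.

W = [[-4], [5], [-2]]

Since N multiplies W on the left, W = N⁻¹R.
N has determinant -6; N⁻¹ = [[5/2, -1/2, 2], [1, 0, 1], [-25/6, 5/6, -11/3]].
W = N⁻¹R = [[5/2, -1/2, 2], [1, 0, 1], [-25/6, 5/6, -11/3]] · [[-21], [7], [26]] = [[-4], [5], [-2]].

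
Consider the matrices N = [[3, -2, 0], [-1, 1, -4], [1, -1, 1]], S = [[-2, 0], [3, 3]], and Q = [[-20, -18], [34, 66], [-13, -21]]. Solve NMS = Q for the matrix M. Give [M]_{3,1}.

Isolating M: multiply by N⁻¹ from the left and S⁻¹ from the right, so M = N⁻¹QS⁻¹.
N has determinant -3; N⁻¹ = [[1, -2/3, -8/3], [1, -1, -4], [0, -1/3, -1/3]].
det S = -6, so S⁻¹ = [[-1/2, 0], [1/2, 1/3]].
N⁻¹Q = [[-8, -6], [-2, 0], [-7, -15]].
M = (N⁻¹Q)S⁻¹ = [[1, -2], [1, 0], [-4, -5]].

-4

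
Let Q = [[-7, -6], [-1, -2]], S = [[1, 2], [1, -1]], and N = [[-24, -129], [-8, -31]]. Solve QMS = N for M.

Isolating M: multiply by Q⁻¹ from the left and S⁻¹ from the right, so M = Q⁻¹NS⁻¹.
Q has determinant 8; Q⁻¹ = [[-1/4, 3/4], [1/8, -7/8]].
det S = -3; the adjugate gives S⁻¹ = [[1/3, 2/3], [1/3, -1/3]].
Q⁻¹N = [[0, 9], [4, 11]].
M = (Q⁻¹N)S⁻¹ = [[3, -3], [5, -1]].

M = [[3, -3], [5, -1]]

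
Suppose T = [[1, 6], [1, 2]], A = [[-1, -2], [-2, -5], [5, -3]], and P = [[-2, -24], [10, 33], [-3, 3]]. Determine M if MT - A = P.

M = [[-5, 2], [3, 5], [-1, 3]]

MT = P + A = [[-3, -26], [8, 28], [2, 0]].
Since T sits to the right of M, M = (P + A)T⁻¹.
det T = -4, so T⁻¹ = [[-1/2, 3/2], [1/4, -1/4]].
M = (P + A)T⁻¹ = [[-5, 2], [3, 5], [-1, 3]].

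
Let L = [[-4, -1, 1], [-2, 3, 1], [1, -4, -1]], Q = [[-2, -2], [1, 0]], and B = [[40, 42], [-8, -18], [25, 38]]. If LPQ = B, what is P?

Left-multiply by L⁻¹ and right-multiply by Q⁻¹: P = L⁻¹BQ⁻¹.
det L = 2; the adjugate gives L⁻¹ = [[1/2, -5/2, -2], [-1/2, 3/2, 1], [5/2, -17/2, -7]].
det Q = 2, so Q⁻¹ = [[0, 1], [-1/2, -1]].
L⁻¹B = [[-10, -10], [-7, -10], [-7, -8]].
P = (L⁻¹B)Q⁻¹ = [[5, 0], [5, 3], [4, 1]].

P = [[5, 0], [5, 3], [4, 1]]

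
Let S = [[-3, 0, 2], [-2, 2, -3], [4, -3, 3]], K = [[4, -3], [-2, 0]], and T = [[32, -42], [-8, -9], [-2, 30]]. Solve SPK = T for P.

P = [[-4, -4], [-1, 1], [1, 0]]

Left-multiply by S⁻¹ and right-multiply by K⁻¹: P = S⁻¹TK⁻¹.
S has determinant 5; S⁻¹ = [[-3/5, -6/5, -4/5], [-6/5, -17/5, -13/5], [-2/5, -9/5, -6/5]].
det K = -6; the adjugate gives K⁻¹ = [[0, -1/2], [-1/3, -2/3]].
S⁻¹T = [[-8, 12], [-6, 3], [4, -3]].
P = (S⁻¹T)K⁻¹ = [[-4, -4], [-1, 1], [1, 0]].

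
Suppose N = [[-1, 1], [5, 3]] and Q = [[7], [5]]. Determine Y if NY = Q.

N is on the left of Y, so left-multiply by N⁻¹: Y = N⁻¹Q.
det N = -8; the adjugate gives N⁻¹ = [[-3/8, 1/8], [5/8, 1/8]].
Y = N⁻¹Q = [[-3/8, 1/8], [5/8, 1/8]] · [[7], [5]] = [[-2], [5]].

Y = [[-2], [5]]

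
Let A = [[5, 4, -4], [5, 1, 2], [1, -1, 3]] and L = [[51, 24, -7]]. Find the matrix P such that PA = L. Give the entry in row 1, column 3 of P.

1

A is on the right of P, so right-multiply by A⁻¹: P = LA⁻¹.
det A = -3; the adjugate gives A⁻¹ = [[-5/3, 8/3, -4], [13/3, -19/3, 10], [2, -3, 5]].
P = LA⁻¹ = [[51, 24, -7]] · [[-5/3, 8/3, -4], [13/3, -19/3, 10], [2, -3, 5]] = [[5, 5, 1]].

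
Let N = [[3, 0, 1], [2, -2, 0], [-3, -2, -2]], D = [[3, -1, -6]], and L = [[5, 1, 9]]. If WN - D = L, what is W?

WN = L + D = [[8, 0, 3]].
Since N sits to the right of W, W = (L + D)N⁻¹.
det N = 2, so N⁻¹ = [[2, -1, 1], [2, -3/2, 1], [-5, 3, -3]].
W = (L + D)N⁻¹ = [[1, 1, -1]].

W = [[1, 1, -1]]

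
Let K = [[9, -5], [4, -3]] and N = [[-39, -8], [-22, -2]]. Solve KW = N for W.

Since K multiplies W on the left, W = K⁻¹N.
det K = -7, so K⁻¹ = [[3/7, -5/7], [4/7, -9/7]].
W = K⁻¹N = [[3/7, -5/7], [4/7, -9/7]] · [[-39, -8], [-22, -2]] = [[-1, -2], [6, -2]].

W = [[-1, -2], [6, -2]]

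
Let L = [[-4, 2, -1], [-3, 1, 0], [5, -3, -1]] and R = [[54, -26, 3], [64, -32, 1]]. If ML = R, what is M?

Since L sits to the right of M, M = RL⁻¹.
L has determinant -6; L⁻¹ = [[1/6, -5/6, -1/6], [1/2, -3/2, -1/2], [-2/3, 1/3, -1/3]].
M = RL⁻¹ = [[54, -26, 3], [64, -32, 1]] · [[1/6, -5/6, -1/6], [1/2, -3/2, -1/2], [-2/3, 1/3, -1/3]] = [[-6, -5, 3], [-6, -5, 5]].

M = [[-6, -5, 3], [-6, -5, 5]]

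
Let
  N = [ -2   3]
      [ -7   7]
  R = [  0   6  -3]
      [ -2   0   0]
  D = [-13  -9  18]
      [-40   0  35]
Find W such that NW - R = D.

NW = D + R = [[-13, -3, 15], [-42, 0, 35]].
Since N multiplies W on the left, W = N⁻¹(D + R).
N has determinant 7; N⁻¹ = [[1, -3/7], [1, -2/7]].
W = N⁻¹(D + R) = [[5, -3, 0], [-1, -3, 5]].

W = [[5, -3, 0], [-1, -3, 5]]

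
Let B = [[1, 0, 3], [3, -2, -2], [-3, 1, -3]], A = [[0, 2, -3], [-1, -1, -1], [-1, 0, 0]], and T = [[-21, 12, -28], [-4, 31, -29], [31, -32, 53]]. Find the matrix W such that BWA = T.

W = B⁻¹TA⁻¹ (apply B⁻¹ on the left and A⁻¹ on the right).
det B = -1, so B⁻¹ = [[-8, -3, -6], [-15, -6, -11], [3, 1, 2]].
A has determinant 5; A⁻¹ = [[0, 0, -1], [1/5, -3/5, 3/5], [-1/5, -2/5, 2/5]].
B⁻¹T = [[-6, 3, -7], [-2, -14, 11], [-5, 3, -7]].
W = (B⁻¹T)A⁻¹ = [[2, 1, 5], [-5, 4, -2], [2, 1, 4]].

W = [[2, 1, 5], [-5, 4, -2], [2, 1, 4]]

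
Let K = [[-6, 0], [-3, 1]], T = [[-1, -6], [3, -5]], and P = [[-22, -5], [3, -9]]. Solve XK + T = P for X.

XK = P − T = [[-21, 1], [0, -4]].
Since K sits to the right of X, X = (P − T)K⁻¹.
det K = -6, so K⁻¹ = [[-1/6, 0], [-1/2, 1]].
X = (P − T)K⁻¹ = [[3, 1], [2, -4]].

X = [[3, 1], [2, -4]]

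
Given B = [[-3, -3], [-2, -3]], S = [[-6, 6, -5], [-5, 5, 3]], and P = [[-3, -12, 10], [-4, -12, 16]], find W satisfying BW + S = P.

W = [[-2, 1, -2], [1, 5, -3]]

BW = P − S = [[3, -18, 15], [1, -17, 13]].
B is on the left of W, so left-multiply by B⁻¹: W = B⁻¹(P − S).
det B = 3; the adjugate gives B⁻¹ = [[-1, 1], [2/3, -1]].
W = B⁻¹(P − S) = [[-2, 1, -2], [1, 5, -3]].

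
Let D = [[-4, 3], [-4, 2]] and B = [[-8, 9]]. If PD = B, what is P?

P = [[5, -3]]

Since D sits to the right of P, P = BD⁻¹.
det D = 4, so D⁻¹ = [[1/2, -3/4], [1, -1]].
P = BD⁻¹ = [[-8, 9]] · [[1/2, -3/4], [1, -1]] = [[5, -3]].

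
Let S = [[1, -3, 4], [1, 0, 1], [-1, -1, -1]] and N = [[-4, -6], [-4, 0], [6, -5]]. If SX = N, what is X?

S is on the left of X, so left-multiply by S⁻¹: X = S⁻¹N.
S has determinant -3; S⁻¹ = [[-1/3, 7/3, 1], [0, -1, -1], [1/3, -4/3, -1]].
X = S⁻¹N = [[-1/3, 7/3, 1], [0, -1, -1], [1/3, -4/3, -1]] · [[-4, -6], [-4, 0], [6, -5]] = [[-2, -3], [-2, 5], [-2, 3]].

X = [[-2, -3], [-2, 5], [-2, 3]]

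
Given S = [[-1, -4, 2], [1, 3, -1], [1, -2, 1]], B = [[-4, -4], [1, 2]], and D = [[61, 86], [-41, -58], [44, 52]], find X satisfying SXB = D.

X = S⁻¹DB⁻¹ (apply S⁻¹ on the left and B⁻¹ on the right).
det S = -3, so S⁻¹ = [[-1/3, 0, 2/3], [2/3, 1, -1/3], [5/3, 2, -1/3]].
det B = -4, so B⁻¹ = [[-1/2, -1], [1/4, 1]].
S⁻¹D = [[9, 6], [-15, -18], [5, 10]].
X = (S⁻¹D)B⁻¹ = [[-3, -3], [3, -3], [0, 5]].

X = [[-3, -3], [3, -3], [0, 5]]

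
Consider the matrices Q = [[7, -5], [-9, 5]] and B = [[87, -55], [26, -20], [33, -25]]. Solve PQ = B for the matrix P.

P = [[6, -5], [5, 1], [6, 1]]

Q is on the right of P, so right-multiply by Q⁻¹: P = BQ⁻¹.
det Q = -10; the adjugate gives Q⁻¹ = [[-1/2, -1/2], [-9/10, -7/10]].
P = BQ⁻¹ = [[87, -55], [26, -20], [33, -25]] · [[-1/2, -1/2], [-9/10, -7/10]] = [[6, -5], [5, 1], [6, 1]].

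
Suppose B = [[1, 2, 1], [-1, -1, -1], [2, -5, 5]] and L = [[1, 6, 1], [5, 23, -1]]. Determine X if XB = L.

X = [[5, 4, 0], [4, -5, -2]]

B is on the right of X, so right-multiply by B⁻¹: X = LB⁻¹.
det B = 3; the adjugate gives B⁻¹ = [[-10/3, -5, -1/3], [1, 1, 0], [7/3, 3, 1/3]].
X = LB⁻¹ = [[1, 6, 1], [5, 23, -1]] · [[-10/3, -5, -1/3], [1, 1, 0], [7/3, 3, 1/3]] = [[5, 4, 0], [4, -5, -2]].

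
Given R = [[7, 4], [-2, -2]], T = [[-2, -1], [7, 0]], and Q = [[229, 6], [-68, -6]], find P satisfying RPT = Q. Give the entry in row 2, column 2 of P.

-1

P = R⁻¹QT⁻¹ (apply R⁻¹ on the left and T⁻¹ on the right).
det R = -6, so R⁻¹ = [[1/3, 2/3], [-1/3, -7/6]].
det T = 7, so T⁻¹ = [[0, 1/7], [-1, -2/7]].
R⁻¹Q = [[31, -2], [3, 5]].
P = (R⁻¹Q)T⁻¹ = [[2, 5], [-5, -1]].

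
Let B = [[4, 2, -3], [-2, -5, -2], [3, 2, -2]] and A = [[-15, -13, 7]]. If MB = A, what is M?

M = [[-1, 1, -3]]

Since B sits to the right of M, M = AB⁻¹.
det B = 3; the adjugate gives B⁻¹ = [[14/3, -2/3, -19/3], [-10/3, 1/3, 14/3], [11/3, -2/3, -16/3]].
M = AB⁻¹ = [[-15, -13, 7]] · [[14/3, -2/3, -19/3], [-10/3, 1/3, 14/3], [11/3, -2/3, -16/3]] = [[-1, 1, -3]].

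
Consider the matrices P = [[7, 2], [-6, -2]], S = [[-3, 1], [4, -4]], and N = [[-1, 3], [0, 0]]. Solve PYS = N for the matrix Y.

Y = [[-1, -1], [3, 3]]

Y = P⁻¹NS⁻¹ (apply P⁻¹ on the left and S⁻¹ on the right).
det P = -2, so P⁻¹ = [[1, 1], [-3, -7/2]].
det S = 8; the adjugate gives S⁻¹ = [[-1/2, -1/8], [-1/2, -3/8]].
P⁻¹N = [[-1, 3], [3, -9]].
Y = (P⁻¹N)S⁻¹ = [[-1, -1], [3, 3]].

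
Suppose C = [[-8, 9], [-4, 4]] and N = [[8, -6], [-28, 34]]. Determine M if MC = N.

M = [[2, -6], [6, -5]]

C is on the right of M, so right-multiply by C⁻¹: M = NC⁻¹.
C has determinant 4; C⁻¹ = [[1, -9/4], [1, -2]].
M = NC⁻¹ = [[8, -6], [-28, 34]] · [[1, -9/4], [1, -2]] = [[2, -6], [6, -5]].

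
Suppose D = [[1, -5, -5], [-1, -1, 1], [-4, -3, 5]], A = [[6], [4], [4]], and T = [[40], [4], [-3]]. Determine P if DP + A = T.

DP = T − A = [[34], [0], [-7]].
D is on the left of P, so left-multiply by D⁻¹: P = D⁻¹(T − A).
det D = -2; the adjugate gives D⁻¹ = [[1, -20, 5], [-1/2, 15/2, -2], [1/2, -23/2, 3]].
P = D⁻¹(T − A) = [[-1], [-3], [-4]].

P = [[-1], [-3], [-4]]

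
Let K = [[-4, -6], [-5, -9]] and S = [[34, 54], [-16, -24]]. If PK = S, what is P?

Right-multiplying both sides by K⁻¹ gives P = SK⁻¹.
det K = 6; the adjugate gives K⁻¹ = [[-3/2, 1], [5/6, -2/3]].
P = SK⁻¹ = [[34, 54], [-16, -24]] · [[-3/2, 1], [5/6, -2/3]] = [[-6, -2], [4, 0]].

P = [[-6, -2], [4, 0]]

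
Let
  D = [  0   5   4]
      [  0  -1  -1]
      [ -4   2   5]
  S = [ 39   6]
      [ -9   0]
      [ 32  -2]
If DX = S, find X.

D is on the left of X, so left-multiply by D⁻¹: X = D⁻¹S.
D has determinant 4; D⁻¹ = [[-3/4, -17/4, -1/4], [1, 4, 0], [-1, -5, 0]].
X = D⁻¹S = [[-3/4, -17/4, -1/4], [1, 4, 0], [-1, -5, 0]] · [[39, 6], [-9, 0], [32, -2]] = [[1, -4], [3, 6], [6, -6]].

X = [[1, -4], [3, 6], [6, -6]]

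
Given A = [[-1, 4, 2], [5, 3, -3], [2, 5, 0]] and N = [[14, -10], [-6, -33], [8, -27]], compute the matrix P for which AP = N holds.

P = [[-6, -6], [4, -3], [-4, -2]]

Left-multiplying both sides by A⁻¹ gives P = A⁻¹N.
det A = -1; the adjugate gives A⁻¹ = [[-15, -10, 18], [6, 4, -7], [-19, -13, 23]].
P = A⁻¹N = [[-15, -10, 18], [6, 4, -7], [-19, -13, 23]] · [[14, -10], [-6, -33], [8, -27]] = [[-6, -6], [4, -3], [-4, -2]].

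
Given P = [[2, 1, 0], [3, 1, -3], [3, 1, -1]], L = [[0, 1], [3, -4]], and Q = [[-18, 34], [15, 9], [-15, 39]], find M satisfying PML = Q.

M = [[4, -4], [2, 2], [-5, -5]]

M = P⁻¹QL⁻¹ (apply P⁻¹ on the left and L⁻¹ on the right).
det P = -2; the adjugate gives P⁻¹ = [[-1, -1/2, 3/2], [3, 1, -3], [0, -1/2, 1/2]].
det L = -3; the adjugate gives L⁻¹ = [[4/3, 1/3], [1, 0]].
P⁻¹Q = [[-12, 20], [6, -6], [-15, 15]].
M = (P⁻¹Q)L⁻¹ = [[4, -4], [2, 2], [-5, -5]].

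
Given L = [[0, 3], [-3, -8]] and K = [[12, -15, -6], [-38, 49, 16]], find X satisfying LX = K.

X = [[2, -3, 0], [4, -5, -2]]

L is on the left of X, so left-multiply by L⁻¹: X = L⁻¹K.
det L = 9; the adjugate gives L⁻¹ = [[-8/9, -1/3], [1/3, 0]].
X = L⁻¹K = [[-8/9, -1/3], [1/3, 0]] · [[12, -15, -6], [-38, 49, 16]] = [[2, -3, 0], [4, -5, -2]].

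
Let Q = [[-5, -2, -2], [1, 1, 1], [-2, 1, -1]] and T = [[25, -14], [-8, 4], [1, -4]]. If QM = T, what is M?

Since Q multiplies M on the left, M = Q⁻¹T.
det Q = 6; the adjugate gives Q⁻¹ = [[-1/3, -2/3, 0], [-1/6, 1/6, 1/2], [1/2, 3/2, -1/2]].
M = Q⁻¹T = [[-1/3, -2/3, 0], [-1/6, 1/6, 1/2], [1/2, 3/2, -1/2]] · [[25, -14], [-8, 4], [1, -4]] = [[-3, 2], [-5, 1], [0, 1]].

M = [[-3, 2], [-5, 1], [0, 1]]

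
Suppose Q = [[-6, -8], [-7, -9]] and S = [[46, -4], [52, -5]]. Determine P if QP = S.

P = [[-1, 2], [-5, -1]]

Left-multiplying both sides by Q⁻¹ gives P = Q⁻¹S.
Q has determinant -2; Q⁻¹ = [[9/2, -4], [-7/2, 3]].
P = Q⁻¹S = [[9/2, -4], [-7/2, 3]] · [[46, -4], [52, -5]] = [[-1, 2], [-5, -1]].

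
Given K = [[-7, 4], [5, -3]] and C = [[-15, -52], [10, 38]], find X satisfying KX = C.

Left-multiplying both sides by K⁻¹ gives X = K⁻¹C.
K has determinant 1; K⁻¹ = [[-3, -4], [-5, -7]].
X = K⁻¹C = [[-3, -4], [-5, -7]] · [[-15, -52], [10, 38]] = [[5, 4], [5, -6]].

X = [[5, 4], [5, -6]]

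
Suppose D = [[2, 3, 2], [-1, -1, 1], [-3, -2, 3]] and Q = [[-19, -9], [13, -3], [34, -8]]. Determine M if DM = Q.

M = [[-5, -2], [-5, 1], [3, -4]]

Left-multiplying both sides by D⁻¹ gives M = D⁻¹Q.
det D = -4, so D⁻¹ = [[1/4, 13/4, -5/4], [0, -3, 1], [1/4, 5/4, -1/4]].
M = D⁻¹Q = [[1/4, 13/4, -5/4], [0, -3, 1], [1/4, 5/4, -1/4]] · [[-19, -9], [13, -3], [34, -8]] = [[-5, -2], [-5, 1], [3, -4]].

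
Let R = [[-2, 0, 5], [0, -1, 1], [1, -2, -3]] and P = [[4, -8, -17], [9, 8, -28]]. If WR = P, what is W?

W = [[1, -4, 6], [-5, -6, -1]]

Right-multiplying both sides by R⁻¹ gives W = PR⁻¹.
det R = -5; the adjugate gives R⁻¹ = [[-1, 2, -1], [-1/5, -1/5, -2/5], [-1/5, 4/5, -2/5]].
W = PR⁻¹ = [[4, -8, -17], [9, 8, -28]] · [[-1, 2, -1], [-1/5, -1/5, -2/5], [-1/5, 4/5, -2/5]] = [[1, -4, 6], [-5, -6, -1]].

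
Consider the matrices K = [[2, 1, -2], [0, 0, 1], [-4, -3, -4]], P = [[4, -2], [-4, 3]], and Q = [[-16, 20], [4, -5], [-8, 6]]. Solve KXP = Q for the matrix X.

Isolating X: multiply by K⁻¹ from the left and P⁻¹ from the right, so X = K⁻¹QP⁻¹.
K has determinant 2; K⁻¹ = [[3/2, 5, 1/2], [-2, -8, -1], [0, 1, 0]].
det P = 4, so P⁻¹ = [[3/4, 1/2], [1, 1]].
K⁻¹Q = [[-8, 8], [8, -6], [4, -5]].
X = (K⁻¹Q)P⁻¹ = [[2, 4], [0, -2], [-2, -3]].

X = [[2, 4], [0, -2], [-2, -3]]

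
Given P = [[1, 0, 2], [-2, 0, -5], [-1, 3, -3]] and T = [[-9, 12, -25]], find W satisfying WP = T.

Right-multiplying both sides by P⁻¹ gives W = TP⁻¹.
det P = 3; the adjugate gives P⁻¹ = [[5, 2, 0], [-1/3, -1/3, 1/3], [-2, -1, 0]].
W = TP⁻¹ = [[-9, 12, -25]] · [[5, 2, 0], [-1/3, -1/3, 1/3], [-2, -1, 0]] = [[1, 3, 4]].

W = [[1, 3, 4]]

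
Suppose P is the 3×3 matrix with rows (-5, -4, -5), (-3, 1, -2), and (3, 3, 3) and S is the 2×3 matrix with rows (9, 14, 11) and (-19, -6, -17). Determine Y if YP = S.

Y = [[-3, 2, 0], [5, 2, 4]]

Right-multiplying both sides by P⁻¹ gives Y = SP⁻¹.
det P = 3; the adjugate gives P⁻¹ = [[3, -1, 13/3], [1, 0, 5/3], [-4, 1, -17/3]].
Y = SP⁻¹ = [[9, 14, 11], [-19, -6, -17]] · [[3, -1, 13/3], [1, 0, 5/3], [-4, 1, -17/3]] = [[-3, 2, 0], [5, 2, 4]].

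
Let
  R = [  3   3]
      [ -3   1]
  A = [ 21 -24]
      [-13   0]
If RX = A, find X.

X = [[5, -2], [2, -6]]

Since R multiplies X on the left, X = R⁻¹A.
det R = 12, so R⁻¹ = [[1/12, -1/4], [1/4, 1/4]].
X = R⁻¹A = [[1/12, -1/4], [1/4, 1/4]] · [[21, -24], [-13, 0]] = [[5, -2], [2, -6]].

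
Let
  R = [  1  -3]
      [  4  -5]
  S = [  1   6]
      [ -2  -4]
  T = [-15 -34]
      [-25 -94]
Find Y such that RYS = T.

Y = R⁻¹TS⁻¹ (apply R⁻¹ on the left and S⁻¹ on the right).
det R = 7, so R⁻¹ = [[-5/7, 3/7], [-4/7, 1/7]].
det S = 8, so S⁻¹ = [[-1/2, -3/4], [1/4, 1/8]].
R⁻¹T = [[0, -16], [5, 6]].
Y = (R⁻¹T)S⁻¹ = [[-4, -2], [-1, -3]].

Y = [[-4, -2], [-1, -3]]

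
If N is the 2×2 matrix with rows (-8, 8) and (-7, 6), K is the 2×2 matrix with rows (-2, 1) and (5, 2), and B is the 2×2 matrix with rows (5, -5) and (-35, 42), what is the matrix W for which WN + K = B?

WN = B − K = [[7, -6], [-40, 40]].
N is on the right of W, so right-multiply by N⁻¹: W = (B − K)N⁻¹.
det N = 8; the adjugate gives N⁻¹ = [[3/4, -1], [7/8, -1]].
W = (B − K)N⁻¹ = [[0, -1], [5, 0]].

W = [[0, -1], [5, 0]]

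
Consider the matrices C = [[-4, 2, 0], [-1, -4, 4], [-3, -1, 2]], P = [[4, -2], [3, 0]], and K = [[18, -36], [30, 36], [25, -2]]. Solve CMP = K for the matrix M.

Left-multiply by C⁻¹ and right-multiply by P⁻¹: M = C⁻¹KP⁻¹.
det C = -4; the adjugate gives C⁻¹ = [[1, 1, -2], [5/2, 2, -4], [11/4, 5/2, -9/2]].
P has determinant 6; P⁻¹ = [[0, 1/3], [-1/2, 2/3]].
C⁻¹K = [[-2, 4], [5, -10], [12, 0]].
M = (C⁻¹K)P⁻¹ = [[-2, 2], [5, -5], [0, 4]].

M = [[-2, 2], [5, -5], [0, 4]]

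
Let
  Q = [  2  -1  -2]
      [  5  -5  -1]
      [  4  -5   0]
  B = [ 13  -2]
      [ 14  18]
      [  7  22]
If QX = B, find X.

Since Q multiplies X on the left, X = Q⁻¹B.
det Q = 4; the adjugate gives Q⁻¹ = [[-5/4, 5/2, -9/4], [-1, 2, -2], [-5/4, 3/2, -5/4]].
X = Q⁻¹B = [[-5/4, 5/2, -9/4], [-1, 2, -2], [-5/4, 3/2, -5/4]] · [[13, -2], [14, 18], [7, 22]] = [[3, -2], [1, -6], [-4, 2]].

X = [[3, -2], [1, -6], [-4, 2]]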